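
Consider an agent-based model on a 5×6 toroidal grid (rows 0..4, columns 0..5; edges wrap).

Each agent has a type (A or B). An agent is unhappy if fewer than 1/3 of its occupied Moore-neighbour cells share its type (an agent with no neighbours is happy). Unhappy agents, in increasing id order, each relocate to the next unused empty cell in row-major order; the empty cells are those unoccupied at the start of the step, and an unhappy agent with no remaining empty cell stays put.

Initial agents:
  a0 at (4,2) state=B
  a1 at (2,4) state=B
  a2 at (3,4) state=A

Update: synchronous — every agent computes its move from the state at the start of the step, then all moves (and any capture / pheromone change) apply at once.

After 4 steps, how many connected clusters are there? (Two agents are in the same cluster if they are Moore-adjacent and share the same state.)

2

t=1: a0@(4,2):B a1@(0,0):B a2@(0,1):A
t=2: a0@(0,2):B a1@(0,3):B a2@(0,4):A
t=3: a0@(0,2):B a1@(0,3):B a2@(0,0):A
t=4: (unchanged — steady state)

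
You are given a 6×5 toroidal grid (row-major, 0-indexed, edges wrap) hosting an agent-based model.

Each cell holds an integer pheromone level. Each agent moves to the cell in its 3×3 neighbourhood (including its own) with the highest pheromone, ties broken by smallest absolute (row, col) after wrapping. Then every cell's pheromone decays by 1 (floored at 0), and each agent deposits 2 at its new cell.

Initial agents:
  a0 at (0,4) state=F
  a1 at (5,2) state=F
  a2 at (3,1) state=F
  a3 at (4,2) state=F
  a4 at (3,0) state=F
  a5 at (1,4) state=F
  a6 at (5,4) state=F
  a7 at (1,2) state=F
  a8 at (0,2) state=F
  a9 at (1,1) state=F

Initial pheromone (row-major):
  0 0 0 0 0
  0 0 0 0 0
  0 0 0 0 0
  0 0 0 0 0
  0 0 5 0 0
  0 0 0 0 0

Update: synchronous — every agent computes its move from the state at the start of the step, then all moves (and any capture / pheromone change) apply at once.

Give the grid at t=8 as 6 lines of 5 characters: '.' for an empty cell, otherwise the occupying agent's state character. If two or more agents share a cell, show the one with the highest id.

F....
.....
F....
.....
..F..
.....

t=1: a0@(0,0) a1@(4,2) a2@(4,2) a3@(4,2) a4@(2,0) a5@(0,0) a6@(0,0) a7@(0,1) a8@(0,1) a9@(0,0) | pheromone: 8 4 0 0 0 / 0 0 0 0 0 / 2 0 0 0 0 / 0 0 0 0 0 / 0 0 10 0 0 / 0 0 0 0 0
t=2: a0@(0,0) a1@(4,2) a2@(4,2) a3@(4,2) a4@(2,0) a5@(0,0) a6@(0,0) a7@(0,0) a8@(0,0) a9@(0,0) | pheromone: 19 3 0 0 0 / 0 0 0 0 0 / 3 0 0 0 0 / 0 0 0 0 0 / 0 0 15 0 0 / 0 0 0 0 0
t=3: a0@(0,0) a1@(4,2) a2@(4,2) a3@(4,2) a4@(2,0) a5@(0,0) a6@(0,0) a7@(0,0) a8@(0,0) a9@(0,0) | pheromone: 30 2 0 0 0 / 0 0 0 0 0 / 4 0 0 0 0 / 0 0 0 0 0 / 0 0 20 0 0 / 0 0 0 0 0
t=4: a0@(0,0) a1@(4,2) a2@(4,2) a3@(4,2) a4@(2,0) a5@(0,0) a6@(0,0) a7@(0,0) a8@(0,0) a9@(0,0) | pheromone: 41 1 0 0 0 / 0 0 0 0 0 / 5 0 0 0 0 / 0 0 0 0 0 / 0 0 25 0 0 / 0 0 0 0 0
t=5: a0@(0,0) a1@(4,2) a2@(4,2) a3@(4,2) a4@(2,0) a5@(0,0) a6@(0,0) a7@(0,0) a8@(0,0) a9@(0,0) | pheromone: 52 0 0 0 0 / 0 0 0 0 0 / 6 0 0 0 0 / 0 0 0 0 0 / 0 0 30 0 0 / 0 0 0 0 0
t=6: a0@(0,0) a1@(4,2) a2@(4,2) a3@(4,2) a4@(2,0) a5@(0,0) a6@(0,0) a7@(0,0) a8@(0,0) a9@(0,0) | pheromone: 63 0 0 0 0 / 0 0 0 0 0 / 7 0 0 0 0 / 0 0 0 0 0 / 0 0 35 0 0 / 0 0 0 0 0
t=7: a0@(0,0) a1@(4,2) a2@(4,2) a3@(4,2) a4@(2,0) a5@(0,0) a6@(0,0) a7@(0,0) a8@(0,0) a9@(0,0) | pheromone: 74 0 0 0 0 / 0 0 0 0 0 / 8 0 0 0 0 / 0 0 0 0 0 / 0 0 40 0 0 / 0 0 0 0 0
t=8: a0@(0,0) a1@(4,2) a2@(4,2) a3@(4,2) a4@(2,0) a5@(0,0) a6@(0,0) a7@(0,0) a8@(0,0) a9@(0,0) | pheromone: 85 0 0 0 0 / 0 0 0 0 0 / 9 0 0 0 0 / 0 0 0 0 0 / 0 0 45 0 0 / 0 0 0 0 0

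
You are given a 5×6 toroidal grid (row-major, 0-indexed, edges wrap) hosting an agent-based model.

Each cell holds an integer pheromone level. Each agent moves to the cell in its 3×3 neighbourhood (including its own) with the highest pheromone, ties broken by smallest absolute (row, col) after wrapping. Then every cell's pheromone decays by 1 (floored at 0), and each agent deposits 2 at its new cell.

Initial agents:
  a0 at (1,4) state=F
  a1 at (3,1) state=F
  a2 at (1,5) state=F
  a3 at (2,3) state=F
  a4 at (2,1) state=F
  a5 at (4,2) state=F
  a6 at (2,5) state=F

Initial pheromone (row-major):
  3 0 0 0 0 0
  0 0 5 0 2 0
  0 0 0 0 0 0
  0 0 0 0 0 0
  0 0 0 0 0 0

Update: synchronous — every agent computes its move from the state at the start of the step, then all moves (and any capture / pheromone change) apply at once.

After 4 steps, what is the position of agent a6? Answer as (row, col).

t=1: a0@(1,4) a1@(2,0) a2@(0,0) a3@(1,2) a4@(1,2) a5@(0,1) a6@(1,4) | pheromone: 4 2 0 0 0 0 / 0 0 8 0 5 0 / 2 0 0 0 0 0 / 0 0 0 0 0 0 / 0 0 0 0 0 0
t=2: a0@(1,4) a1@(2,0) a2@(0,0) a3@(1,2) a4@(1,2) a5@(1,2) a6@(1,4) | pheromone: 5 1 0 0 0 0 / 0 0 13 0 8 0 / 3 0 0 0 0 0 / 0 0 0 0 0 0 / 0 0 0 0 0 0
t=3: a0@(1,4) a1@(2,0) a2@(0,0) a3@(1,2) a4@(1,2) a5@(1,2) a6@(1,4) | pheromone: 6 0 0 0 0 0 / 0 0 18 0 11 0 / 4 0 0 0 0 0 / 0 0 0 0 0 0 / 0 0 0 0 0 0
t=4: a0@(1,4) a1@(2,0) a2@(0,0) a3@(1,2) a4@(1,2) a5@(1,2) a6@(1,4) | pheromone: 7 0 0 0 0 0 / 0 0 23 0 14 0 / 5 0 0 0 0 0 / 0 0 0 0 0 0 / 0 0 0 0 0 0

(1, 4)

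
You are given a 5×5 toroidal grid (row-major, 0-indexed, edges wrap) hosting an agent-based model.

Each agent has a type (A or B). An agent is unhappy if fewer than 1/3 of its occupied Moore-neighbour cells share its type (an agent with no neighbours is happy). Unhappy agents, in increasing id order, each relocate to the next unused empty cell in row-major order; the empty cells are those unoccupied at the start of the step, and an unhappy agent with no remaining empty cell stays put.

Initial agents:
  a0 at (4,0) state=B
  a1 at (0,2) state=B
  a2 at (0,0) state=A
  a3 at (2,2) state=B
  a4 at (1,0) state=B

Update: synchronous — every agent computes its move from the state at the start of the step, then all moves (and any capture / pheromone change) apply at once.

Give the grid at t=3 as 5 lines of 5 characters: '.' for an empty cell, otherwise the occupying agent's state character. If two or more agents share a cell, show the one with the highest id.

.BBA.
B....
..B..
.....
.....

t=1: a0@(0,1):B a1@(0,2):B a2@(0,3):A a3@(2,2):B a4@(0,4):B
t=2: a0@(0,1):B a1@(0,2):B a2@(0,0):A a3@(2,2):B a4@(1,0):B
t=3: a0@(0,1):B a1@(0,2):B a2@(0,3):A a3@(2,2):B a4@(1,0):B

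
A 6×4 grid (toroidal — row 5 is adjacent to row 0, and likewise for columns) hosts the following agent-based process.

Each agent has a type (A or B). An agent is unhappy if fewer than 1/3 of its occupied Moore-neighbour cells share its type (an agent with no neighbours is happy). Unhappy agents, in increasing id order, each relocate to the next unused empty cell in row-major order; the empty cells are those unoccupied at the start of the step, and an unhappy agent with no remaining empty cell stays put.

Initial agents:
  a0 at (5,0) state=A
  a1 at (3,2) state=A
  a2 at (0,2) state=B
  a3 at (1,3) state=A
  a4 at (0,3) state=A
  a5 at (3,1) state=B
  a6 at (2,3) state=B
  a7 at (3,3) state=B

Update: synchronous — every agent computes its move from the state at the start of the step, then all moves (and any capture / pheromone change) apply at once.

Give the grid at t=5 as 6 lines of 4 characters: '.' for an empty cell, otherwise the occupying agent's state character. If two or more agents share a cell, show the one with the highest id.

t=1: a0@(5,0):A a1@(0,0):A a2@(0,1):B a3@(1,3):A a4@(0,3):A a5@(1,0):B a6@(2,3):B a7@(3,3):B
t=2: (unchanged — steady state)

AB.A
B..A
...B
...B
....
A...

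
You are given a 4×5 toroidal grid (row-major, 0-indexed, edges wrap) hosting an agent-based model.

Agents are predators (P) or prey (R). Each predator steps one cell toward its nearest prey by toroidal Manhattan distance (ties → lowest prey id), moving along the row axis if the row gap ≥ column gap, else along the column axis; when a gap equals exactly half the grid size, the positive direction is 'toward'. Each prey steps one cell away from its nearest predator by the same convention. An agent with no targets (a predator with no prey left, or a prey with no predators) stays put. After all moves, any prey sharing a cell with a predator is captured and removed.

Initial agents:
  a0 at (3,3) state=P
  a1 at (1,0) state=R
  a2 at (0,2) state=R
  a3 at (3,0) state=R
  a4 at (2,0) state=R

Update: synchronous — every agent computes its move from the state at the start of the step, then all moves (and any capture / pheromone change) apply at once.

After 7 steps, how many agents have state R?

t=1: a0@(0,3):P a1@(0,0):R a2@(1,2):R a3@(3,1):R a4@(2,1):R
t=2: a0@(0,4):P a1@(0,1):R a2@(2,2):R a3@(3,0):R a4@(1,1):R
t=3: a0@(0,0):P a1@(0,2):R a2@(1,2):R a3@(2,0):R a4@(1,2):R
t=4: a0@(0,1):P a1@(0,3):R a2@(1,3):R a3@(1,0):R a4@(1,3):R
t=5: a0@(0,2):P a1@(0,4):R a2@(1,4):R a3@(2,0):R a4@(1,4):R
t=6: a0@(0,3):P a1@(0,0):R a2@(1,0):R a3@(1,0):R a4@(1,0):R
t=7: a0@(0,4):P a1@(0,1):R a2@(1,1):R a3@(1,1):R a4@(1,1):R

4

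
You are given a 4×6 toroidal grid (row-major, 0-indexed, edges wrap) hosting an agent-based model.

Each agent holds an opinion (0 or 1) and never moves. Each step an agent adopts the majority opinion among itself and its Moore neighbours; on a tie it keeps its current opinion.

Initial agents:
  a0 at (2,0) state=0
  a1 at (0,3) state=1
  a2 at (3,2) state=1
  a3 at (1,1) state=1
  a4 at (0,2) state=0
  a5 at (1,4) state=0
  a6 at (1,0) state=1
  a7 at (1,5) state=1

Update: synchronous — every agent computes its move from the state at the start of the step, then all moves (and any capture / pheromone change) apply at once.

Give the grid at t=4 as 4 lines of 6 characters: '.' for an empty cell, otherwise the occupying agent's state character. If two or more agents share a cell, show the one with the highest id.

t=1: a0@(2,0):1 a1@(0,3):1 a2@(3,2):1 a3@(1,1):1 a4@(0,2):1 a5@(1,4):1 a6@(1,0):1 a7@(1,5):1
t=2: (unchanged — steady state)

..11..
11..11
1.....
..1...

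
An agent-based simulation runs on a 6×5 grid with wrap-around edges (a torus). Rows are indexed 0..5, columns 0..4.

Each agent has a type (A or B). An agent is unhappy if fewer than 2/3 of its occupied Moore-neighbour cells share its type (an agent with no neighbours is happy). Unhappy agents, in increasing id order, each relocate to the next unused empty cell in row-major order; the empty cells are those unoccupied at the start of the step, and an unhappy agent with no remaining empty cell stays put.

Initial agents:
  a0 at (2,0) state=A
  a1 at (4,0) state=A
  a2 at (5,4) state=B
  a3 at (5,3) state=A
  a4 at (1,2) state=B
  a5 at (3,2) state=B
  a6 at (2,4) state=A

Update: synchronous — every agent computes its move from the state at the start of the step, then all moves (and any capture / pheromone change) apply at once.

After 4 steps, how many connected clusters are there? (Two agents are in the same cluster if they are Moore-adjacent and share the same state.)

5

t=1: a0@(2,0):A a1@(0,0):A a2@(0,1):B a3@(0,2):A a4@(1,2):B a5@(3,2):B a6@(2,4):A
t=2: a0@(2,0):A a1@(0,3):A a2@(0,4):B a3@(1,0):A a4@(1,1):B a5@(3,2):B a6@(2,4):A
t=3: a0@(2,0):A a1@(0,0):A a2@(0,1):B a3@(0,2):A a4@(1,2):B a5@(3,2):B a6@(2,4):A
t=4: a0@(2,0):A a1@(0,3):A a2@(0,4):B a3@(1,0):A a4@(1,1):B a5@(3,2):B a6@(2,4):A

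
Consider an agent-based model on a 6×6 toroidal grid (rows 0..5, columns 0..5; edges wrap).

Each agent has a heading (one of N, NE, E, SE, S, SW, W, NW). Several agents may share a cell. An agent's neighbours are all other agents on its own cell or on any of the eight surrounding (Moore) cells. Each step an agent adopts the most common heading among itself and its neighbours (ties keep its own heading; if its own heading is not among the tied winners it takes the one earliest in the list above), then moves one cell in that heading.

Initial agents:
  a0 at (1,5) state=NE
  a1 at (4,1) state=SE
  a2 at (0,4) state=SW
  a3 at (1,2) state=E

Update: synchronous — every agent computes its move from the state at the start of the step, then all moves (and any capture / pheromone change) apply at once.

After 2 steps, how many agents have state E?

t=1: a0@(0,0):NE a1@(5,2):SE a2@(1,3):SW a3@(1,3):E
t=2: a0@(5,1):NE a1@(0,3):SE a2@(2,2):SW a3@(1,4):E

1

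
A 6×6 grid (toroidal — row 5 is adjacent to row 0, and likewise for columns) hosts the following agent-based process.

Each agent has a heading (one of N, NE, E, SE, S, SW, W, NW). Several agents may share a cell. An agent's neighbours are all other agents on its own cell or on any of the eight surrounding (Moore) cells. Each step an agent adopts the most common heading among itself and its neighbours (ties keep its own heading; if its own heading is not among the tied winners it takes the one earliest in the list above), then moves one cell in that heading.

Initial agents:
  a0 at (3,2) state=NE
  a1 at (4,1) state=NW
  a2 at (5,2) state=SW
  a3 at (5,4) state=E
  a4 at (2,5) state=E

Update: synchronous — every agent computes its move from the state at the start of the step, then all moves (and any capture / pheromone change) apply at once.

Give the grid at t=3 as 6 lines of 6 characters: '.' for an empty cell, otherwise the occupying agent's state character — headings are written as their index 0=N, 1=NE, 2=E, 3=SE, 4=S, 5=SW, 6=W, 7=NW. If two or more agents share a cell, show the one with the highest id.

.....1
....7.
..2..5
......
......
.2....

t=1: a0@(2,3):NE a1@(3,0):NW a2@(0,1):SW a3@(5,5):E a4@(2,0):E
t=2: a0@(1,4):NE a1@(2,5):NW a2@(1,0):SW a3@(5,0):E a4@(2,1):E
t=3: a0@(0,5):NE a1@(1,4):NW a2@(2,5):SW a3@(5,1):E a4@(2,2):E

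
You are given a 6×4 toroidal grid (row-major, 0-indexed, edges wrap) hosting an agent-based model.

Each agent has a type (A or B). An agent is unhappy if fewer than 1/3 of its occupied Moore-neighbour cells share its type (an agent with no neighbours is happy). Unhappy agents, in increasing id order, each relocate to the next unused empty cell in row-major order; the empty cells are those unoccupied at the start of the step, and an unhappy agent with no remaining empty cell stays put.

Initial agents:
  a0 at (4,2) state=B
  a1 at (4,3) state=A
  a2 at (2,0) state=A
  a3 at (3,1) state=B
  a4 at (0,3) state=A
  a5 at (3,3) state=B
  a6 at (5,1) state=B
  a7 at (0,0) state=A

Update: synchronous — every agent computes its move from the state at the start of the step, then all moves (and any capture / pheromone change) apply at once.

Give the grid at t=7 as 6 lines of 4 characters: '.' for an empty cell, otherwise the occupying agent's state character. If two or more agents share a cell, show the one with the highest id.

AAAA
.B..
....
.B.B
..B.
....

t=1: a0@(4,2):B a1@(0,1):A a2@(0,2):A a3@(3,1):B a4@(0,3):A a5@(3,3):B a6@(5,1):B a7@(0,0):A
t=2: a0@(4,2):B a1@(0,1):A a2@(0,2):A a3@(3,1):B a4@(0,3):A a5@(3,3):B a6@(1,0):B a7@(0,0):A
t=3: a0@(4,2):B a1@(0,1):A a2@(0,2):A a3@(3,1):B a4@(0,3):A a5@(3,3):B a6@(1,1):B a7@(0,0):A
t=4: a0@(4,2):B a1@(0,1):A a2@(0,2):A a3@(3,1):B a4@(0,3):A a5@(3,3):B a6@(1,0):B a7@(0,0):A
t=5: a0@(4,2):B a1@(0,1):A a2@(0,2):A a3@(3,1):B a4@(0,3):A a5@(3,3):B a6@(1,1):B a7@(0,0):A
t=6: a0@(4,2):B a1@(0,1):A a2@(0,2):A a3@(3,1):B a4@(0,3):A a5@(3,3):B a6@(1,0):B a7@(0,0):A
t=7: a0@(4,2):B a1@(0,1):A a2@(0,2):A a3@(3,1):B a4@(0,3):A a5@(3,3):B a6@(1,1):B a7@(0,0):A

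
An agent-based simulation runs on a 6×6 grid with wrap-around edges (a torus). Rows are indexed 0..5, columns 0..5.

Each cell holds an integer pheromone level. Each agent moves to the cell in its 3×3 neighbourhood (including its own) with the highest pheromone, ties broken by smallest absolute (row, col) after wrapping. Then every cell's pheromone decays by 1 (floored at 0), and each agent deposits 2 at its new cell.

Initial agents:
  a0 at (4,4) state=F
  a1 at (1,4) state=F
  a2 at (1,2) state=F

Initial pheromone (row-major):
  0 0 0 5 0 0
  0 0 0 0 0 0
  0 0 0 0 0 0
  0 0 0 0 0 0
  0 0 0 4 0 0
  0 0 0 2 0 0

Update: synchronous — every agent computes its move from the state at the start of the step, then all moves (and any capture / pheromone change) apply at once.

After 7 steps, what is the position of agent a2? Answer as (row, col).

t=1: a0@(4,3) a1@(0,3) a2@(0,3) | pheromone: 0 0 0 8 0 0 / 0 0 0 0 0 0 / 0 0 0 0 0 0 / 0 0 0 0 0 0 / 0 0 0 5 0 0 / 0 0 0 1 0 0
t=2: a0@(4,3) a1@(0,3) a2@(0,3) | pheromone: 0 0 0 11 0 0 / 0 0 0 0 0 0 / 0 0 0 0 0 0 / 0 0 0 0 0 0 / 0 0 0 6 0 0 / 0 0 0 0 0 0
t=3: a0@(4,3) a1@(0,3) a2@(0,3) | pheromone: 0 0 0 14 0 0 / 0 0 0 0 0 0 / 0 0 0 0 0 0 / 0 0 0 0 0 0 / 0 0 0 7 0 0 / 0 0 0 0 0 0
t=4: a0@(4,3) a1@(0,3) a2@(0,3) | pheromone: 0 0 0 17 0 0 / 0 0 0 0 0 0 / 0 0 0 0 0 0 / 0 0 0 0 0 0 / 0 0 0 8 0 0 / 0 0 0 0 0 0
t=5: a0@(4,3) a1@(0,3) a2@(0,3) | pheromone: 0 0 0 20 0 0 / 0 0 0 0 0 0 / 0 0 0 0 0 0 / 0 0 0 0 0 0 / 0 0 0 9 0 0 / 0 0 0 0 0 0
t=6: a0@(4,3) a1@(0,3) a2@(0,3) | pheromone: 0 0 0 23 0 0 / 0 0 0 0 0 0 / 0 0 0 0 0 0 / 0 0 0 0 0 0 / 0 0 0 10 0 0 / 0 0 0 0 0 0
t=7: a0@(4,3) a1@(0,3) a2@(0,3) | pheromone: 0 0 0 26 0 0 / 0 0 0 0 0 0 / 0 0 0 0 0 0 / 0 0 0 0 0 0 / 0 0 0 11 0 0 / 0 0 0 0 0 0

(0, 3)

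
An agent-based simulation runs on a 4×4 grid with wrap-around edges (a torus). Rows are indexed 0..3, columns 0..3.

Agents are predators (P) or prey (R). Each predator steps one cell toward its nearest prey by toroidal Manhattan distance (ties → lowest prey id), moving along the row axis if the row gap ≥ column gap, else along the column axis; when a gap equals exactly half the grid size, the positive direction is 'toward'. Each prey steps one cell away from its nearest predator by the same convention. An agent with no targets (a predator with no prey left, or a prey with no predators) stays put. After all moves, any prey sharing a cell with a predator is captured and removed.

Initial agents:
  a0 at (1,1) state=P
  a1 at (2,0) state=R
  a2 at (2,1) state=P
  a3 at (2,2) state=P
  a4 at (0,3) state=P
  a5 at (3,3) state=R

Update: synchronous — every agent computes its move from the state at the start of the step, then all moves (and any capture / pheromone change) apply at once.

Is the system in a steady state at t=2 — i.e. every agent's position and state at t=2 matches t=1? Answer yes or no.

t=1: a0@(2,1):P a2@(2,0):P a3@(2,3):P a4@(3,3):P
t=2: (unchanged — steady state)

yes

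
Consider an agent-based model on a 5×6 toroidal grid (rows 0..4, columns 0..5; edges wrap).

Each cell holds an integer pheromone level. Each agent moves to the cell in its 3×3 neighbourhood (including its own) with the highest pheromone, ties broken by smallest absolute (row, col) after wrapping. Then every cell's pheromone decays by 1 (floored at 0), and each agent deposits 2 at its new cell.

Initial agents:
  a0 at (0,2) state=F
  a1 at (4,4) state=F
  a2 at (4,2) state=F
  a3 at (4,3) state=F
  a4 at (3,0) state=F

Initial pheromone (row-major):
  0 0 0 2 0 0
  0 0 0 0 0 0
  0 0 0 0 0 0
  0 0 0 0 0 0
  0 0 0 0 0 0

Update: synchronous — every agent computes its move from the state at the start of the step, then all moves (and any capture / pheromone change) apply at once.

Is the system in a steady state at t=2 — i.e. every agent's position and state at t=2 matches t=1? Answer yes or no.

t=1: a0@(0,3) a1@(0,3) a2@(0,3) a3@(0,3) a4@(2,0) | pheromone: 0 0 0 9 0 0 / 0 0 0 0 0 0 / 2 0 0 0 0 0 / 0 0 0 0 0 0 / 0 0 0 0 0 0
t=2: a0@(0,3) a1@(0,3) a2@(0,3) a3@(0,3) a4@(2,0) | pheromone: 0 0 0 16 0 0 / 0 0 0 0 0 0 / 3 0 0 0 0 0 / 0 0 0 0 0 0 / 0 0 0 0 0 0

yes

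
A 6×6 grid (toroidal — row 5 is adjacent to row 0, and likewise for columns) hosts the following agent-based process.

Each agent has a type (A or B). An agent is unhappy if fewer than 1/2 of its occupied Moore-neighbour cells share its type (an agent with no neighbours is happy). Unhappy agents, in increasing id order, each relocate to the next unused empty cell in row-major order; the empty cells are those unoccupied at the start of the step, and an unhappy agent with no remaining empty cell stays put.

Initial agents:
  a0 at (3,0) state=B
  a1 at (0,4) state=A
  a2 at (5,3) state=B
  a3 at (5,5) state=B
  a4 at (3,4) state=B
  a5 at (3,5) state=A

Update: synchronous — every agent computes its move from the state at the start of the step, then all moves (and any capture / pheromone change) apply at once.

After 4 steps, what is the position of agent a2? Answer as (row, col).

(0, 2)

t=1: a0@(0,0):B a1@(0,1):A a2@(0,2):B a3@(0,3):B a4@(0,5):B a5@(1,0):A
t=2: a0@(0,4):B a1@(1,1):A a2@(0,2):B a3@(0,3):B a4@(0,5):B a5@(1,2):A
t=3: a0@(0,4):B a1@(1,1):A a2@(0,0):B a3@(0,3):B a4@(0,5):B a5@(0,1):A
t=4: a0@(0,4):B a1@(1,1):A a2@(0,2):B a3@(0,3):B a4@(0,5):B a5@(0,1):A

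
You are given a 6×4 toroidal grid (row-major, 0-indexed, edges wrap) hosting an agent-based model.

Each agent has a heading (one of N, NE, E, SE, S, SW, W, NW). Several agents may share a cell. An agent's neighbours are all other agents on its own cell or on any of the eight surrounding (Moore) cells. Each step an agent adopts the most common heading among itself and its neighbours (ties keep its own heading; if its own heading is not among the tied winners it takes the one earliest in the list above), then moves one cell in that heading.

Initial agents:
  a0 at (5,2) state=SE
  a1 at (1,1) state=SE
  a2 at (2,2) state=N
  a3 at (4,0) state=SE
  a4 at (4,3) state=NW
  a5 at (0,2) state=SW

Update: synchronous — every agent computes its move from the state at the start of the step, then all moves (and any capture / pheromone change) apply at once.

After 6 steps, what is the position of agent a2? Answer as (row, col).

(0, 3)

t=1: a0@(0,3):SE a1@(2,2):SE a2@(1,2):N a3@(5,1):SE a4@(5,0):SE a5@(1,3):SE
t=2: a0@(1,0):SE a1@(3,3):SE a2@(2,3):SE a3@(0,2):SE a4@(0,1):SE a5@(2,0):SE
t=3: a0@(2,1):SE a1@(4,0):SE a2@(3,0):SE a3@(1,3):SE a4@(1,2):SE a5@(3,1):SE
t=4: a0@(3,2):SE a1@(5,1):SE a2@(4,1):SE a3@(2,0):SE a4@(2,3):SE a5@(4,2):SE
t=5: a0@(4,3):SE a1@(0,2):SE a2@(5,2):SE a3@(3,1):SE a4@(3,0):SE a5@(5,3):SE
t=6: a0@(5,0):SE a1@(1,3):SE a2@(0,3):SE a3@(4,2):SE a4@(4,1):SE a5@(0,0):SE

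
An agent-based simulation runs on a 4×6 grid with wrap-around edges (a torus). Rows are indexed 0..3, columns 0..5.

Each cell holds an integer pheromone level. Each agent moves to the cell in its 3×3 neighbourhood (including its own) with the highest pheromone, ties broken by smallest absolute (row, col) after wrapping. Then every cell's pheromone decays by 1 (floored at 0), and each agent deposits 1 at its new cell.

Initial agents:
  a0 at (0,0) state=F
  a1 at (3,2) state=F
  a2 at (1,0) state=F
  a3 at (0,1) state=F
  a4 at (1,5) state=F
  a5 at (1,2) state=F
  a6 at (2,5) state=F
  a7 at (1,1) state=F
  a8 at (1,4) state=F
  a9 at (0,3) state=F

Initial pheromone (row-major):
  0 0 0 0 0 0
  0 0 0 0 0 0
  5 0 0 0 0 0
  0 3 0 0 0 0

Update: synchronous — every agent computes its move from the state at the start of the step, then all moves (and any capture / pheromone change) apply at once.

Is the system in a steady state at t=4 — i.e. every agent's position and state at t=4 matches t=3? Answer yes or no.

t=1: a0@(3,1) a1@(3,1) a2@(2,0) a3@(3,1) a4@(2,0) a5@(0,1) a6@(2,0) a7@(2,0) a8@(0,3) a9@(0,2) | pheromone: 0 1 1 1 0 0 / 0 0 0 0 0 0 / 8 0 0 0 0 0 / 0 5 0 0 0 0
t=2: a0@(2,0) a1@(2,0) a2@(2,0) a3@(2,0) a4@(2,0) a5@(3,1) a6@(2,0) a7@(2,0) a8@(0,2) a9@(3,1) | pheromone: 0 0 1 0 0 0 / 0 0 0 0 0 0 / 14 0 0 0 0 0 / 0 6 0 0 0 0
t=3: a0@(2,0) a1@(2,0) a2@(2,0) a3@(2,0) a4@(2,0) a5@(2,0) a6@(2,0) a7@(2,0) a8@(3,1) a9@(2,0) | pheromone: 0 0 0 0 0 0 / 0 0 0 0 0 0 / 22 0 0 0 0 0 / 0 6 0 0 0 0
t=4: a0@(2,0) a1@(2,0) a2@(2,0) a3@(2,0) a4@(2,0) a5@(2,0) a6@(2,0) a7@(2,0) a8@(2,0) a9@(2,0) | pheromone: 0 0 0 0 0 0 / 0 0 0 0 0 0 / 31 0 0 0 0 0 / 0 5 0 0 0 0

no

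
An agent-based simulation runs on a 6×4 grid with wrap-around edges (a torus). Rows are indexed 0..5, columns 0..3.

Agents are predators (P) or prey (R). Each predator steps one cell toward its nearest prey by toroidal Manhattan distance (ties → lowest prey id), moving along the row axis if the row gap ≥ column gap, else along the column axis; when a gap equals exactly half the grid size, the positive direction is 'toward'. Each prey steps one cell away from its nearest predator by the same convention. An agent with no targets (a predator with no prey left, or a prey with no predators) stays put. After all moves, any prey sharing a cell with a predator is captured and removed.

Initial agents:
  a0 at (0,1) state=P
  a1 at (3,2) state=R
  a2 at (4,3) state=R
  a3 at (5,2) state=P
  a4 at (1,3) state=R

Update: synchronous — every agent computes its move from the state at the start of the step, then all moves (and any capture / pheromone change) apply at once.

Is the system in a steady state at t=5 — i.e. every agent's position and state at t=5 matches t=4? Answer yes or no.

no

t=1: a0@(0,2):P a1@(2,2):R a2@(3,3):R a3@(4,2):P a4@(1,2):R
t=2: a0@(1,2):P a2@(2,3):R a3@(3,2):P a4@(2,2):R
t=3: a0@(2,2):P a2@(3,3):R a3@(2,2):P a4@(3,2):R
t=4: a0@(3,2):P a2@(4,3):R a3@(3,2):P a4@(4,2):R
t=5: a0@(4,2):P a2@(5,3):R a3@(4,2):P a4@(5,2):R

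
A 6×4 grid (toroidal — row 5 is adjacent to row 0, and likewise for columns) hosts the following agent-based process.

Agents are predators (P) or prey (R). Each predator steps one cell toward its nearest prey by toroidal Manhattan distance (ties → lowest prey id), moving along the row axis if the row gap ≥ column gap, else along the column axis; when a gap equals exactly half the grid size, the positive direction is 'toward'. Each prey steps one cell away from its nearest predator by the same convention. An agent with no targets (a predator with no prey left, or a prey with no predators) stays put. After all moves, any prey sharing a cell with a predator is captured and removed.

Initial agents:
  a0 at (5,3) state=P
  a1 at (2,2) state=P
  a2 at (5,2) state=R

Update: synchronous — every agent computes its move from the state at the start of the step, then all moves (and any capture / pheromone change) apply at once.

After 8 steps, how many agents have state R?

t=1: a0@(5,2):P a1@(3,2):P a2@(5,1):R
t=2: a0@(5,1):P a1@(4,2):P a2@(5,0):R
t=3: a0@(5,0):P a1@(4,3):P a2@(5,3):R
t=4: a0@(5,3):P a1@(5,3):P a2@(5,2):R
t=5: a0@(5,2):P a1@(5,2):P a2@(5,1):R
t=6: a0@(5,1):P a1@(5,1):P a2@(5,0):R
t=7: a0@(5,0):P a1@(5,0):P a2@(5,3):R
t=8: a0@(5,3):P a1@(5,3):P a2@(5,2):R

1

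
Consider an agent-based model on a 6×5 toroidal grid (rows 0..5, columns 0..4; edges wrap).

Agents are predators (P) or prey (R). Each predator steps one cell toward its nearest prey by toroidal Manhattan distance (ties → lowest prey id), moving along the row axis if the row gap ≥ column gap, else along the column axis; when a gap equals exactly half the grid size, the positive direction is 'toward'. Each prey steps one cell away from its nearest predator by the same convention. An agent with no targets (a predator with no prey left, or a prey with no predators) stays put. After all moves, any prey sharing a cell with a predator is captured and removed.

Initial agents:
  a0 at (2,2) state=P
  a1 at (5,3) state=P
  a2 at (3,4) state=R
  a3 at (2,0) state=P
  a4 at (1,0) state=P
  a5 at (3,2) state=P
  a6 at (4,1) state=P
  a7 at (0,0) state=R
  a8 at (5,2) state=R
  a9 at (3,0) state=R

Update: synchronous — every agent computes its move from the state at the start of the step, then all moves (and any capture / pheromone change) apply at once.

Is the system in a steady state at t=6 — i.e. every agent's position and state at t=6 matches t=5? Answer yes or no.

t=1: a0@(2,3):P a1@(5,2):P a2@(4,4):R a3@(3,0):P a4@(0,0):P a5@(3,3):P a6@(5,1):P a7@(5,0):R a9@(4,0):R
t=2: a0@(3,3):P a1@(5,1):P a2@(5,4):R a3@(4,0):P a4@(5,0):P a5@(4,3):P a6@(5,0):P
t=3: a0@(4,3):P a1@(5,0):P a3@(5,0):P a4@(5,4):P a5@(5,3):P a6@(5,4):P
t=4: (unchanged — steady state)

yes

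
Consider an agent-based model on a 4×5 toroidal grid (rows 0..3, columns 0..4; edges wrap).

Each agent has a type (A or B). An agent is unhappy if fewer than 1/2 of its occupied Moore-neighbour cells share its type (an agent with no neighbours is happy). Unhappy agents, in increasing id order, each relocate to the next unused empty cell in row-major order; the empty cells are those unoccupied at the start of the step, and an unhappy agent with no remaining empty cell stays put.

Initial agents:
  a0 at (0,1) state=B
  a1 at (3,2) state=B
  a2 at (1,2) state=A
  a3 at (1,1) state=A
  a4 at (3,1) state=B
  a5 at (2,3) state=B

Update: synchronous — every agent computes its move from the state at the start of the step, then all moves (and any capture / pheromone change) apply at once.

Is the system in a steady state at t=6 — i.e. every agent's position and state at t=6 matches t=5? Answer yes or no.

t=1: a0@(0,1):B a1@(3,2):B a2@(0,0):A a3@(1,1):A a4@(3,1):B a5@(2,3):B
t=2: a0@(0,1):B a1@(3,2):B a2@(0,2):A a3@(1,1):A a4@(3,1):B a5@(2,3):B
t=3: a0@(0,1):B a1@(3,2):B a2@(0,0):A a3@(1,1):A a4@(3,1):B a5@(2,3):B
t=4: a0@(0,1):B a1@(3,2):B a2@(0,2):A a3@(1,1):A a4@(3,1):B a5@(2,3):B
t=5: a0@(0,1):B a1@(3,2):B a2@(0,0):A a3@(1,1):A a4@(3,1):B a5@(2,3):B
t=6: a0@(0,1):B a1@(3,2):B a2@(0,2):A a3@(1,1):A a4@(3,1):B a5@(2,3):B

no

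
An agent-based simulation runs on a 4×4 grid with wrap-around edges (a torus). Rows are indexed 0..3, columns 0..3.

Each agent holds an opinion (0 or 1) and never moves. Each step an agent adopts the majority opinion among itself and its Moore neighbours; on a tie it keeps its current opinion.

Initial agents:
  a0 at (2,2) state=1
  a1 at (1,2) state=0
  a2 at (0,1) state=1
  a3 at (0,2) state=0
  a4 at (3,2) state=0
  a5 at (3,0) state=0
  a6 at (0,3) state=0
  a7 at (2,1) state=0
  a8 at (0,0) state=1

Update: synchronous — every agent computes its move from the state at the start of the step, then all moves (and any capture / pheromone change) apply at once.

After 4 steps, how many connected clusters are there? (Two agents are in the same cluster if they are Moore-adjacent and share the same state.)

t=1: a0@(2,2):0 a1@(1,2):0 a2@(0,1):0 a3@(0,2):0 a4@(3,2):0 a5@(3,0):0 a6@(0,3):0 a7@(2,1):0 a8@(0,0):1
t=2: a0@(2,2):0 a1@(1,2):0 a2@(0,1):0 a3@(0,2):0 a4@(3,2):0 a5@(3,0):0 a6@(0,3):0 a7@(2,1):0 a8@(0,0):0
t=3: (unchanged — steady state)

1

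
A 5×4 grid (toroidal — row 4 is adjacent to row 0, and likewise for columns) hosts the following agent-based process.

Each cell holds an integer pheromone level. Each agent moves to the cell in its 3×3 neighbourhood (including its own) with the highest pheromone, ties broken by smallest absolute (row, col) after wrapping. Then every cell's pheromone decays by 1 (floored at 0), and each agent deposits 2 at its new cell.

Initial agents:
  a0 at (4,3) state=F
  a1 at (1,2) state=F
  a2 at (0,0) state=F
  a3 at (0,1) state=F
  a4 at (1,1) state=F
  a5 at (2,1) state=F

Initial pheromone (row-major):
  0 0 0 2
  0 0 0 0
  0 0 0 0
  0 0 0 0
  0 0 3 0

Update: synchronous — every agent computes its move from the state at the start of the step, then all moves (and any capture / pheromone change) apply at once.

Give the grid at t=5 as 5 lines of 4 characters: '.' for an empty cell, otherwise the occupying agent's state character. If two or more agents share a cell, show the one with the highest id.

t=1: a0@(4,2) a1@(0,3) a2@(0,3) a3@(4,2) a4@(0,0) a5@(1,0) | pheromone: 2 0 0 5 / 2 0 0 0 / 0 0 0 0 / 0 0 0 0 / 0 0 6 0
t=2: a0@(4,2) a1@(4,2) a2@(4,2) a3@(4,2) a4@(0,3) a5@(0,3) | pheromone: 1 0 0 8 / 1 0 0 0 / 0 0 0 0 / 0 0 0 0 / 0 0 13 0
t=3: a0@(4,2) a1@(4,2) a2@(4,2) a3@(4,2) a4@(4,2) a5@(4,2) | pheromone: 0 0 0 7 / 0 0 0 0 / 0 0 0 0 / 0 0 0 0 / 0 0 24 0
t=4: a0@(4,2) a1@(4,2) a2@(4,2) a3@(4,2) a4@(4,2) a5@(4,2) | pheromone: 0 0 0 6 / 0 0 0 0 / 0 0 0 0 / 0 0 0 0 / 0 0 35 0
t=5: a0@(4,2) a1@(4,2) a2@(4,2) a3@(4,2) a4@(4,2) a5@(4,2) | pheromone: 0 0 0 5 / 0 0 0 0 / 0 0 0 0 / 0 0 0 0 / 0 0 46 0

....
....
....
....
..F.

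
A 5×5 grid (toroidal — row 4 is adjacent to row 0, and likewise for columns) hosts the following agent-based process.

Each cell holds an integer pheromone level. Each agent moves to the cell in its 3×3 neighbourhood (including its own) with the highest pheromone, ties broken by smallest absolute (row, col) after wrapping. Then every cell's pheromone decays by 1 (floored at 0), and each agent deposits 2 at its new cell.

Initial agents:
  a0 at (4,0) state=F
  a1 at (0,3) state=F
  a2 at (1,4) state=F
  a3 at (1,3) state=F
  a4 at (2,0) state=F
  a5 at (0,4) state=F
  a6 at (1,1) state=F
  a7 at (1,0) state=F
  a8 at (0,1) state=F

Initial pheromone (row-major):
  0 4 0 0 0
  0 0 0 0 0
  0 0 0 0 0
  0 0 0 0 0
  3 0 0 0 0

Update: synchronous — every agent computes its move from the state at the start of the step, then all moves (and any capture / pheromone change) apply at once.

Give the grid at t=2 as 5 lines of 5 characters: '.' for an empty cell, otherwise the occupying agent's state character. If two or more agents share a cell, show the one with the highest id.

.F...
.....
.....
.....
.....

t=1: a0@(0,1) a1@(0,2) a2@(0,0) a3@(0,2) a4@(1,0) a5@(4,0) a6@(0,1) a7@(0,1) a8@(0,1) | pheromone: 2 11 4 0 0 / 2 0 0 0 0 / 0 0 0 0 0 / 0 0 0 0 0 / 4 0 0 0 0
t=2: a0@(0,1) a1@(0,1) a2@(0,1) a3@(0,1) a4@(0,1) a5@(0,1) a6@(0,1) a7@(0,1) a8@(0,1) | pheromone: 1 28 3 0 0 / 1 0 0 0 0 / 0 0 0 0 0 / 0 0 0 0 0 / 3 0 0 0 0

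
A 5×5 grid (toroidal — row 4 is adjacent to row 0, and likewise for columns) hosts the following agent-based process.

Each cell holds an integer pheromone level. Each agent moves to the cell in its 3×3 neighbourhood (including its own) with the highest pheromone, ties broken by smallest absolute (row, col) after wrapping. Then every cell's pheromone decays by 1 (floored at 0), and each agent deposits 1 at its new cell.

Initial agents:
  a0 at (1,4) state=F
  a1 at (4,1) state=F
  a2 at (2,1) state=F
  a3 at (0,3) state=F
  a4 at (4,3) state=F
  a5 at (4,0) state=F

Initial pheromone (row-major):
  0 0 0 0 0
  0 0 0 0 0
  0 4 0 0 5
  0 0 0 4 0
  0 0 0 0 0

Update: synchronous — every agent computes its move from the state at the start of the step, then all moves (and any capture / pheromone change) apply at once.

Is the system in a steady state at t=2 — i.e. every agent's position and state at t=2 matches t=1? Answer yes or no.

t=1: a0@(2,4) a1@(0,0) a2@(2,1) a3@(0,2) a4@(3,3) a5@(0,0) | pheromone: 2 0 1 0 0 / 0 0 0 0 0 / 0 4 0 0 5 / 0 0 0 4 0 / 0 0 0 0 0
t=2: a0@(2,4) a1@(0,0) a2@(2,1) a3@(0,2) a4@(2,4) a5@(0,0) | pheromone: 3 0 1 0 0 / 0 0 0 0 0 / 0 4 0 0 6 / 0 0 0 3 0 / 0 0 0 0 0

no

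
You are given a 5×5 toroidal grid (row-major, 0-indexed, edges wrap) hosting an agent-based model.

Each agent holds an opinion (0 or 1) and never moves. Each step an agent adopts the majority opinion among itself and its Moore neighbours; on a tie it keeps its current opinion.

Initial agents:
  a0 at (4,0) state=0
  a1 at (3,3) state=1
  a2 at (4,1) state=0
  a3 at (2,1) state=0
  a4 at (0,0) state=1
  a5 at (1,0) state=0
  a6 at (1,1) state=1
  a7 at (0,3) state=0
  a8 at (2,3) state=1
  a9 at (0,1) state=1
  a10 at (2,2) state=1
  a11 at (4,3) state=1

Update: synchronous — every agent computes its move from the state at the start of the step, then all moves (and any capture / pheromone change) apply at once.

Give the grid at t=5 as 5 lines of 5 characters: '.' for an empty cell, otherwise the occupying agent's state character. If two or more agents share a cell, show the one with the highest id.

11.0.
11...
.111.
...1.
00.1.

t=1: a0@(4,0):0 a1@(3,3):1 a2@(4,1):0 a3@(2,1):0 a4@(0,0):1 a5@(1,0):1 a6@(1,1):1 a7@(0,3):0 a8@(2,3):1 a9@(0,1):1 a10@(2,2):1 a11@(4,3):1
t=2: a0@(4,0):0 a1@(3,3):1 a2@(4,1):0 a3@(2,1):1 a4@(0,0):1 a5@(1,0):1 a6@(1,1):1 a7@(0,3):0 a8@(2,3):1 a9@(0,1):1 a10@(2,2):1 a11@(4,3):1
t=3: (unchanged — steady state)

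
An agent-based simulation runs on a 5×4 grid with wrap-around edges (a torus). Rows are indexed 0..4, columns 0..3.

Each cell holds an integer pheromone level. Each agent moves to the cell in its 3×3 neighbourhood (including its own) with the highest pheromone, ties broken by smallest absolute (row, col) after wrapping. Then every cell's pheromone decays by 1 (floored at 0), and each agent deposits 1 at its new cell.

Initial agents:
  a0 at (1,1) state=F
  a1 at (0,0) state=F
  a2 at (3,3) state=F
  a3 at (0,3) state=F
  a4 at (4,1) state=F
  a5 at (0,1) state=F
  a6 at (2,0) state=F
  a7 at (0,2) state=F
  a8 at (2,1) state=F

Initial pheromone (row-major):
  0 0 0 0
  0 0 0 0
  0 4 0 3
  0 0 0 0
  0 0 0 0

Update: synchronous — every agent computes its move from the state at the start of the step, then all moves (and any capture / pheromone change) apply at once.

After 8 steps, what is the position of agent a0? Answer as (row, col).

(2, 1)

t=1: a0@(2,1) a1@(0,0) a2@(2,3) a3@(0,0) a4@(0,0) a5@(0,0) a6@(2,1) a7@(0,1) a8@(2,1) | pheromone: 4 1 0 0 / 0 0 0 0 / 0 6 0 3 / 0 0 0 0 / 0 0 0 0
t=2: a0@(2,1) a1@(0,0) a2@(2,3) a3@(0,0) a4@(0,0) a5@(0,0) a6@(2,1) a7@(0,0) a8@(2,1) | pheromone: 8 0 0 0 / 0 0 0 0 / 0 8 0 3 / 0 0 0 0 / 0 0 0 0
t=3: a0@(2,1) a1@(0,0) a2@(2,3) a3@(0,0) a4@(0,0) a5@(0,0) a6@(2,1) a7@(0,0) a8@(2,1) | pheromone: 12 0 0 0 / 0 0 0 0 / 0 10 0 3 / 0 0 0 0 / 0 0 0 0
t=4: a0@(2,1) a1@(0,0) a2@(2,3) a3@(0,0) a4@(0,0) a5@(0,0) a6@(2,1) a7@(0,0) a8@(2,1) | pheromone: 16 0 0 0 / 0 0 0 0 / 0 12 0 3 / 0 0 0 0 / 0 0 0 0
t=5: a0@(2,1) a1@(0,0) a2@(2,3) a3@(0,0) a4@(0,0) a5@(0,0) a6@(2,1) a7@(0,0) a8@(2,1) | pheromone: 20 0 0 0 / 0 0 0 0 / 0 14 0 3 / 0 0 0 0 / 0 0 0 0
t=6: a0@(2,1) a1@(0,0) a2@(2,3) a3@(0,0) a4@(0,0) a5@(0,0) a6@(2,1) a7@(0,0) a8@(2,1) | pheromone: 24 0 0 0 / 0 0 0 0 / 0 16 0 3 / 0 0 0 0 / 0 0 0 0
t=7: a0@(2,1) a1@(0,0) a2@(2,3) a3@(0,0) a4@(0,0) a5@(0,0) a6@(2,1) a7@(0,0) a8@(2,1) | pheromone: 28 0 0 0 / 0 0 0 0 / 0 18 0 3 / 0 0 0 0 / 0 0 0 0
t=8: a0@(2,1) a1@(0,0) a2@(2,3) a3@(0,0) a4@(0,0) a5@(0,0) a6@(2,1) a7@(0,0) a8@(2,1) | pheromone: 32 0 0 0 / 0 0 0 0 / 0 20 0 3 / 0 0 0 0 / 0 0 0 0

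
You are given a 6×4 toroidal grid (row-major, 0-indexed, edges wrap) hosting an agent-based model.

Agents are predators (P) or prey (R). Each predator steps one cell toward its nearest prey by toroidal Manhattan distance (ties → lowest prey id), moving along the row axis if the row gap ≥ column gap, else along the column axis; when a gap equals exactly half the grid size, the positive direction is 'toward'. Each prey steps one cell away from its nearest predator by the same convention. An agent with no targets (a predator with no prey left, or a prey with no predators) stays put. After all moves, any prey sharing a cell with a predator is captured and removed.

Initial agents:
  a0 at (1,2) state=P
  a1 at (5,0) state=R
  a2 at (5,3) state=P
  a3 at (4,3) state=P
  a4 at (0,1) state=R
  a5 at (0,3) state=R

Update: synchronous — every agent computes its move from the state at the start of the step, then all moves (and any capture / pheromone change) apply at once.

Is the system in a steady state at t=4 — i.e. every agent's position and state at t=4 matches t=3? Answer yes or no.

no

t=1: a0@(0,2):P a1@(5,1):R a2@(5,0):P a3@(5,3):P a4@(5,1):R a5@(1,3):R
t=2: a0@(5,2):P a2@(5,1):P a3@(5,0):P a5@(2,3):R
t=3: a0@(0,2):P a2@(0,1):P a3@(0,0):P a5@(1,3):R
t=4: a0@(1,2):P a2@(0,2):P a3@(1,0):P a5@(2,3):R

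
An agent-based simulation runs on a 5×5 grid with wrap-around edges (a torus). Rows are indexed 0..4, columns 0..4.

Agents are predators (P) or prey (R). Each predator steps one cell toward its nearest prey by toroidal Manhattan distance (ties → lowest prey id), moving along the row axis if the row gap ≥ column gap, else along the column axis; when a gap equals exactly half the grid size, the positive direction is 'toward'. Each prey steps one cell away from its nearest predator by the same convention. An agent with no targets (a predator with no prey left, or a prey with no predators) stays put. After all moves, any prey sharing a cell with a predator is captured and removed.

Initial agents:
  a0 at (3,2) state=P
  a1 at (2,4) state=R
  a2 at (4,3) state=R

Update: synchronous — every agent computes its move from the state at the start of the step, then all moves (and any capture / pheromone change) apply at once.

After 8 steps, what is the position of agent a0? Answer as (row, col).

t=1: a0@(4,2):P a1@(2,0):R a2@(0,3):R
t=2: a0@(0,2):P a1@(1,0):R a2@(1,3):R
t=3: a0@(1,2):P a1@(1,4):R a2@(2,3):R
t=4: a0@(1,3):P a1@(1,0):R a2@(3,3):R
t=5: a0@(1,4):P a1@(1,1):R a2@(4,3):R
t=6: a0@(1,0):P a1@(1,2):R a2@(3,3):R
t=7: a0@(1,1):P a1@(1,3):R a2@(4,3):R
t=8: a0@(1,2):P a1@(1,4):R a2@(3,3):R

(1, 2)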